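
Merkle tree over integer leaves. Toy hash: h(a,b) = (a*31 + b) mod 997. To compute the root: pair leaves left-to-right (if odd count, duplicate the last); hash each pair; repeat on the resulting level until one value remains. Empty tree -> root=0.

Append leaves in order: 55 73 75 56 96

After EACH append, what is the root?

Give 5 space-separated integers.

Answer: 55 781 689 670 431

Derivation:
After append 55 (leaves=[55]):
  L0: [55]
  root=55
After append 73 (leaves=[55, 73]):
  L0: [55, 73]
  L1: h(55,73)=(55*31+73)%997=781 -> [781]
  root=781
After append 75 (leaves=[55, 73, 75]):
  L0: [55, 73, 75]
  L1: h(55,73)=(55*31+73)%997=781 h(75,75)=(75*31+75)%997=406 -> [781, 406]
  L2: h(781,406)=(781*31+406)%997=689 -> [689]
  root=689
After append 56 (leaves=[55, 73, 75, 56]):
  L0: [55, 73, 75, 56]
  L1: h(55,73)=(55*31+73)%997=781 h(75,56)=(75*31+56)%997=387 -> [781, 387]
  L2: h(781,387)=(781*31+387)%997=670 -> [670]
  root=670
After append 96 (leaves=[55, 73, 75, 56, 96]):
  L0: [55, 73, 75, 56, 96]
  L1: h(55,73)=(55*31+73)%997=781 h(75,56)=(75*31+56)%997=387 h(96,96)=(96*31+96)%997=81 -> [781, 387, 81]
  L2: h(781,387)=(781*31+387)%997=670 h(81,81)=(81*31+81)%997=598 -> [670, 598]
  L3: h(670,598)=(670*31+598)%997=431 -> [431]
  root=431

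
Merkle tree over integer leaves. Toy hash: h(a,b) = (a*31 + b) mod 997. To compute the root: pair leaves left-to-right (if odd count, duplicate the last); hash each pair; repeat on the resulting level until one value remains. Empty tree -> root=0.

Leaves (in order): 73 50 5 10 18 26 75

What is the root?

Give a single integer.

Answer: 177

Derivation:
L0: [73, 50, 5, 10, 18, 26, 75]
L1: h(73,50)=(73*31+50)%997=319 h(5,10)=(5*31+10)%997=165 h(18,26)=(18*31+26)%997=584 h(75,75)=(75*31+75)%997=406 -> [319, 165, 584, 406]
L2: h(319,165)=(319*31+165)%997=84 h(584,406)=(584*31+406)%997=564 -> [84, 564]
L3: h(84,564)=(84*31+564)%997=177 -> [177]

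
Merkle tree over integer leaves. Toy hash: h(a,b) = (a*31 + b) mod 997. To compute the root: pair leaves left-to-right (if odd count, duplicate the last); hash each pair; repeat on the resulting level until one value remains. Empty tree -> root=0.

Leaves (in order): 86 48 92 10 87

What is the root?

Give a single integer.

Answer: 346

Derivation:
L0: [86, 48, 92, 10, 87]
L1: h(86,48)=(86*31+48)%997=720 h(92,10)=(92*31+10)%997=868 h(87,87)=(87*31+87)%997=790 -> [720, 868, 790]
L2: h(720,868)=(720*31+868)%997=257 h(790,790)=(790*31+790)%997=355 -> [257, 355]
L3: h(257,355)=(257*31+355)%997=346 -> [346]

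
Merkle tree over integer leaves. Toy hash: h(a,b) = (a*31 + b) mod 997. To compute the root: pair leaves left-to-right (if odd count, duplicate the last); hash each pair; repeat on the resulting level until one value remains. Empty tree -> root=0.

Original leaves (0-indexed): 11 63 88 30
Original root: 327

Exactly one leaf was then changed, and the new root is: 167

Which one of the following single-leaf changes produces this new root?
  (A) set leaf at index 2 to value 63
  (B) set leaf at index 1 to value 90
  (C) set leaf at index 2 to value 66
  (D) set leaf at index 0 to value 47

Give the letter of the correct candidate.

Original leaves: [11, 63, 88, 30]
Target new root: 167
Try each candidate change and compute the resulting root:
Candidate A: set leaf[2] = 63 -> leaves = [11, 63, 63, 30]
  L0: [11, 63, 63, 30]
  L1: h(11,63)=(11*31+63)%997=404 h(63,30)=(63*31+30)%997=986 -> [404, 986]
  L2: h(404,986)=(404*31+986)%997=549 -> [549]
  root = 549 != target 167
Candidate B: set leaf[1] = 90 -> leaves = [11, 90, 88, 30]
  L0: [11, 90, 88, 30]
  L1: h(11,90)=(11*31+90)%997=431 h(88,30)=(88*31+30)%997=764 -> [431, 764]
  L2: h(431,764)=(431*31+764)%997=167 -> [167]
  root = 167 == target 167  ** MATCH **
Candidate C: set leaf[2] = 66 -> leaves = [11, 63, 66, 30]
  L0: [11, 63, 66, 30]
  L1: h(11,63)=(11*31+63)%997=404 h(66,30)=(66*31+30)%997=82 -> [404, 82]
  L2: h(404,82)=(404*31+82)%997=642 -> [642]
  root = 642 != target 167
Candidate D: set leaf[0] = 47 -> leaves = [47, 63, 88, 30]
  L0: [47, 63, 88, 30]
  L1: h(47,63)=(47*31+63)%997=523 h(88,30)=(88*31+30)%997=764 -> [523, 764]
  L2: h(523,764)=(523*31+764)%997=28 -> [28]
  root = 28 != target 167
Candidate B produces the target root.

Answer: B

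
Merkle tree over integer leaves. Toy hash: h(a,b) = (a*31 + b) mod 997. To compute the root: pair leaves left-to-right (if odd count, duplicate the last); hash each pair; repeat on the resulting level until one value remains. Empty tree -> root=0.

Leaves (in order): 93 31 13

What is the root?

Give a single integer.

Answer: 23

Derivation:
L0: [93, 31, 13]
L1: h(93,31)=(93*31+31)%997=920 h(13,13)=(13*31+13)%997=416 -> [920, 416]
L2: h(920,416)=(920*31+416)%997=23 -> [23]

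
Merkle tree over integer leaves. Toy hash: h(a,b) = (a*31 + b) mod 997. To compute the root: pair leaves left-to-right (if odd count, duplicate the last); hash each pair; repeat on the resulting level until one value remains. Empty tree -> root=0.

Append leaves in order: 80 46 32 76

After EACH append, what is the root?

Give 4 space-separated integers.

After append 80 (leaves=[80]):
  L0: [80]
  root=80
After append 46 (leaves=[80, 46]):
  L0: [80, 46]
  L1: h(80,46)=(80*31+46)%997=532 -> [532]
  root=532
After append 32 (leaves=[80, 46, 32]):
  L0: [80, 46, 32]
  L1: h(80,46)=(80*31+46)%997=532 h(32,32)=(32*31+32)%997=27 -> [532, 27]
  L2: h(532,27)=(532*31+27)%997=567 -> [567]
  root=567
After append 76 (leaves=[80, 46, 32, 76]):
  L0: [80, 46, 32, 76]
  L1: h(80,46)=(80*31+46)%997=532 h(32,76)=(32*31+76)%997=71 -> [532, 71]
  L2: h(532,71)=(532*31+71)%997=611 -> [611]
  root=611

Answer: 80 532 567 611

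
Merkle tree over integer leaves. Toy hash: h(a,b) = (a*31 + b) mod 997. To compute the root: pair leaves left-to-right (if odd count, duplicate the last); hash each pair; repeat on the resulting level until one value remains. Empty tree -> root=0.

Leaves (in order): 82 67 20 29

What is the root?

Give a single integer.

Answer: 771

Derivation:
L0: [82, 67, 20, 29]
L1: h(82,67)=(82*31+67)%997=615 h(20,29)=(20*31+29)%997=649 -> [615, 649]
L2: h(615,649)=(615*31+649)%997=771 -> [771]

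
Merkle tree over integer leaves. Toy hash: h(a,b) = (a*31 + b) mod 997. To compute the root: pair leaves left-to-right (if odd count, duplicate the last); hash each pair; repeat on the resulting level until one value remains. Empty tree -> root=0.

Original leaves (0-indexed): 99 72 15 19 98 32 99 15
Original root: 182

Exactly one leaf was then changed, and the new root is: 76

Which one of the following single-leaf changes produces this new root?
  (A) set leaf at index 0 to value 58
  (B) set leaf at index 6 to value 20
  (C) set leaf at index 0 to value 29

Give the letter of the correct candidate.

Original leaves: [99, 72, 15, 19, 98, 32, 99, 15]
Target new root: 76
Try each candidate change and compute the resulting root:
Candidate A: set leaf[0] = 58 -> leaves = [58, 72, 15, 19, 98, 32, 99, 15]
  L0: [58, 72, 15, 19, 98, 32, 99, 15]
  L1: h(58,72)=(58*31+72)%997=873 h(15,19)=(15*31+19)%997=484 h(98,32)=(98*31+32)%997=79 h(99,15)=(99*31+15)%997=93 -> [873, 484, 79, 93]
  L2: h(873,484)=(873*31+484)%997=628 h(79,93)=(79*31+93)%997=548 -> [628, 548]
  L3: h(628,548)=(628*31+548)%997=76 -> [76]
  root = 76 == target 76  ** MATCH **
Candidate B: set leaf[6] = 20 -> leaves = [99, 72, 15, 19, 98, 32, 20, 15]
  L0: [99, 72, 15, 19, 98, 32, 20, 15]
  L1: h(99,72)=(99*31+72)%997=150 h(15,19)=(15*31+19)%997=484 h(98,32)=(98*31+32)%997=79 h(20,15)=(20*31+15)%997=635 -> [150, 484, 79, 635]
  L2: h(150,484)=(150*31+484)%997=149 h(79,635)=(79*31+635)%997=93 -> [149, 93]
  L3: h(149,93)=(149*31+93)%997=724 -> [724]
  root = 724 != target 76
Candidate C: set leaf[0] = 29 -> leaves = [29, 72, 15, 19, 98, 32, 99, 15]
  L0: [29, 72, 15, 19, 98, 32, 99, 15]
  L1: h(29,72)=(29*31+72)%997=971 h(15,19)=(15*31+19)%997=484 h(98,32)=(98*31+32)%997=79 h(99,15)=(99*31+15)%997=93 -> [971, 484, 79, 93]
  L2: h(971,484)=(971*31+484)%997=675 h(79,93)=(79*31+93)%997=548 -> [675, 548]
  L3: h(675,548)=(675*31+548)%997=536 -> [536]
  root = 536 != target 76
Candidate A produces the target root.

Answer: A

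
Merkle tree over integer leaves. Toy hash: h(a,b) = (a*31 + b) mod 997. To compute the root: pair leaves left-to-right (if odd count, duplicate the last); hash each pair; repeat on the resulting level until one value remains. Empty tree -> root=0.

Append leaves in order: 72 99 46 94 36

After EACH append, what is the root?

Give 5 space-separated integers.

After append 72 (leaves=[72]):
  L0: [72]
  root=72
After append 99 (leaves=[72, 99]):
  L0: [72, 99]
  L1: h(72,99)=(72*31+99)%997=337 -> [337]
  root=337
After append 46 (leaves=[72, 99, 46]):
  L0: [72, 99, 46]
  L1: h(72,99)=(72*31+99)%997=337 h(46,46)=(46*31+46)%997=475 -> [337, 475]
  L2: h(337,475)=(337*31+475)%997=952 -> [952]
  root=952
After append 94 (leaves=[72, 99, 46, 94]):
  L0: [72, 99, 46, 94]
  L1: h(72,99)=(72*31+99)%997=337 h(46,94)=(46*31+94)%997=523 -> [337, 523]
  L2: h(337,523)=(337*31+523)%997=3 -> [3]
  root=3
After append 36 (leaves=[72, 99, 46, 94, 36]):
  L0: [72, 99, 46, 94, 36]
  L1: h(72,99)=(72*31+99)%997=337 h(46,94)=(46*31+94)%997=523 h(36,36)=(36*31+36)%997=155 -> [337, 523, 155]
  L2: h(337,523)=(337*31+523)%997=3 h(155,155)=(155*31+155)%997=972 -> [3, 972]
  L3: h(3,972)=(3*31+972)%997=68 -> [68]
  root=68

Answer: 72 337 952 3 68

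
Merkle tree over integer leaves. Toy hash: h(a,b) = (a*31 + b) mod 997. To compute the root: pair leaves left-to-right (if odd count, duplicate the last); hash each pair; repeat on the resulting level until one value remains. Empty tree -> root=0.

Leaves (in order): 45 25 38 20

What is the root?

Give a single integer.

Answer: 353

Derivation:
L0: [45, 25, 38, 20]
L1: h(45,25)=(45*31+25)%997=423 h(38,20)=(38*31+20)%997=201 -> [423, 201]
L2: h(423,201)=(423*31+201)%997=353 -> [353]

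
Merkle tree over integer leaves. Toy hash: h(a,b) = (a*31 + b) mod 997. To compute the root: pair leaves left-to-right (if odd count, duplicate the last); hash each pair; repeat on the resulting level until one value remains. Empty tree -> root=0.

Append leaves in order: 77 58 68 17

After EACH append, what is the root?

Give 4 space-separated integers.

Answer: 77 451 205 154

Derivation:
After append 77 (leaves=[77]):
  L0: [77]
  root=77
After append 58 (leaves=[77, 58]):
  L0: [77, 58]
  L1: h(77,58)=(77*31+58)%997=451 -> [451]
  root=451
After append 68 (leaves=[77, 58, 68]):
  L0: [77, 58, 68]
  L1: h(77,58)=(77*31+58)%997=451 h(68,68)=(68*31+68)%997=182 -> [451, 182]
  L2: h(451,182)=(451*31+182)%997=205 -> [205]
  root=205
After append 17 (leaves=[77, 58, 68, 17]):
  L0: [77, 58, 68, 17]
  L1: h(77,58)=(77*31+58)%997=451 h(68,17)=(68*31+17)%997=131 -> [451, 131]
  L2: h(451,131)=(451*31+131)%997=154 -> [154]
  root=154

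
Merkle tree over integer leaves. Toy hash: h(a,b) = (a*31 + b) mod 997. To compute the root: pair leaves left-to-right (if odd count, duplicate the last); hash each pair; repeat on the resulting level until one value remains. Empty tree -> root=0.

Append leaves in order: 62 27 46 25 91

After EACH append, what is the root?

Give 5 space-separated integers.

Answer: 62 952 77 56 205

Derivation:
After append 62 (leaves=[62]):
  L0: [62]
  root=62
After append 27 (leaves=[62, 27]):
  L0: [62, 27]
  L1: h(62,27)=(62*31+27)%997=952 -> [952]
  root=952
After append 46 (leaves=[62, 27, 46]):
  L0: [62, 27, 46]
  L1: h(62,27)=(62*31+27)%997=952 h(46,46)=(46*31+46)%997=475 -> [952, 475]
  L2: h(952,475)=(952*31+475)%997=77 -> [77]
  root=77
After append 25 (leaves=[62, 27, 46, 25]):
  L0: [62, 27, 46, 25]
  L1: h(62,27)=(62*31+27)%997=952 h(46,25)=(46*31+25)%997=454 -> [952, 454]
  L2: h(952,454)=(952*31+454)%997=56 -> [56]
  root=56
After append 91 (leaves=[62, 27, 46, 25, 91]):
  L0: [62, 27, 46, 25, 91]
  L1: h(62,27)=(62*31+27)%997=952 h(46,25)=(46*31+25)%997=454 h(91,91)=(91*31+91)%997=918 -> [952, 454, 918]
  L2: h(952,454)=(952*31+454)%997=56 h(918,918)=(918*31+918)%997=463 -> [56, 463]
  L3: h(56,463)=(56*31+463)%997=205 -> [205]
  root=205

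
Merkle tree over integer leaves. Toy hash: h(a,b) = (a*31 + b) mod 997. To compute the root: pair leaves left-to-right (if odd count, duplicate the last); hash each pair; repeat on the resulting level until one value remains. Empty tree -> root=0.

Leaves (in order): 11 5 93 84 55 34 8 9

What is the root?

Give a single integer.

Answer: 89

Derivation:
L0: [11, 5, 93, 84, 55, 34, 8, 9]
L1: h(11,5)=(11*31+5)%997=346 h(93,84)=(93*31+84)%997=973 h(55,34)=(55*31+34)%997=742 h(8,9)=(8*31+9)%997=257 -> [346, 973, 742, 257]
L2: h(346,973)=(346*31+973)%997=732 h(742,257)=(742*31+257)%997=328 -> [732, 328]
L3: h(732,328)=(732*31+328)%997=89 -> [89]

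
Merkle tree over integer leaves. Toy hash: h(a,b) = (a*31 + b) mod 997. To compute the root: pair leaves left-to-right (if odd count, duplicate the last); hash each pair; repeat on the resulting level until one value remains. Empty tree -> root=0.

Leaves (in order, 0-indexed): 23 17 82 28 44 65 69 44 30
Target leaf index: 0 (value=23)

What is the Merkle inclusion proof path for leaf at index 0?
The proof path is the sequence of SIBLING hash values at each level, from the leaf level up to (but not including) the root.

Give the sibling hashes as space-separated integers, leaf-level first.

L0 (leaves): [23, 17, 82, 28, 44, 65, 69, 44, 30], target index=0
L1: h(23,17)=(23*31+17)%997=730 [pair 0] h(82,28)=(82*31+28)%997=576 [pair 1] h(44,65)=(44*31+65)%997=432 [pair 2] h(69,44)=(69*31+44)%997=189 [pair 3] h(30,30)=(30*31+30)%997=960 [pair 4] -> [730, 576, 432, 189, 960]
  Sibling for proof at L0: 17
L2: h(730,576)=(730*31+576)%997=275 [pair 0] h(432,189)=(432*31+189)%997=620 [pair 1] h(960,960)=(960*31+960)%997=810 [pair 2] -> [275, 620, 810]
  Sibling for proof at L1: 576
L3: h(275,620)=(275*31+620)%997=172 [pair 0] h(810,810)=(810*31+810)%997=995 [pair 1] -> [172, 995]
  Sibling for proof at L2: 620
L4: h(172,995)=(172*31+995)%997=345 [pair 0] -> [345]
  Sibling for proof at L3: 995
Root: 345
Proof path (sibling hashes from leaf to root): [17, 576, 620, 995]

Answer: 17 576 620 995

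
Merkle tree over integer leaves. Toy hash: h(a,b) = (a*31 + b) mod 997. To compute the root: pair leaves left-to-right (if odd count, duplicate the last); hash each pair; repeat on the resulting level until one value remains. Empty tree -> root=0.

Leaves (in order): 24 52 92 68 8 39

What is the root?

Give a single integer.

L0: [24, 52, 92, 68, 8, 39]
L1: h(24,52)=(24*31+52)%997=796 h(92,68)=(92*31+68)%997=926 h(8,39)=(8*31+39)%997=287 -> [796, 926, 287]
L2: h(796,926)=(796*31+926)%997=677 h(287,287)=(287*31+287)%997=211 -> [677, 211]
L3: h(677,211)=(677*31+211)%997=261 -> [261]

Answer: 261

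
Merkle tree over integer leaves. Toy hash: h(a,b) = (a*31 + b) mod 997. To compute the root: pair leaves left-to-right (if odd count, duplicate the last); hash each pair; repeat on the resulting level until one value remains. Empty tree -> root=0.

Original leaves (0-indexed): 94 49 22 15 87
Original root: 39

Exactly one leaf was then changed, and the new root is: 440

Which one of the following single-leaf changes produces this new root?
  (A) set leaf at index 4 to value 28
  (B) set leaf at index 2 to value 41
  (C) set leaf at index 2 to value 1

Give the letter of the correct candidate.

Answer: A

Derivation:
Original leaves: [94, 49, 22, 15, 87]
Target new root: 440
Try each candidate change and compute the resulting root:
Candidate A: set leaf[4] = 28 -> leaves = [94, 49, 22, 15, 28]
  L0: [94, 49, 22, 15, 28]
  L1: h(94,49)=(94*31+49)%997=969 h(22,15)=(22*31+15)%997=697 h(28,28)=(28*31+28)%997=896 -> [969, 697, 896]
  L2: h(969,697)=(969*31+697)%997=826 h(896,896)=(896*31+896)%997=756 -> [826, 756]
  L3: h(826,756)=(826*31+756)%997=440 -> [440]
  root = 440 == target 440  ** MATCH **
Candidate B: set leaf[2] = 41 -> leaves = [94, 49, 41, 15, 87]
  L0: [94, 49, 41, 15, 87]
  L1: h(94,49)=(94*31+49)%997=969 h(41,15)=(41*31+15)%997=289 h(87,87)=(87*31+87)%997=790 -> [969, 289, 790]
  L2: h(969,289)=(969*31+289)%997=418 h(790,790)=(790*31+790)%997=355 -> [418, 355]
  L3: h(418,355)=(418*31+355)%997=352 -> [352]
  root = 352 != target 440
Candidate C: set leaf[2] = 1 -> leaves = [94, 49, 1, 15, 87]
  L0: [94, 49, 1, 15, 87]
  L1: h(94,49)=(94*31+49)%997=969 h(1,15)=(1*31+15)%997=46 h(87,87)=(87*31+87)%997=790 -> [969, 46, 790]
  L2: h(969,46)=(969*31+46)%997=175 h(790,790)=(790*31+790)%997=355 -> [175, 355]
  L3: h(175,355)=(175*31+355)%997=795 -> [795]
  root = 795 != target 440
Candidate A produces the target root.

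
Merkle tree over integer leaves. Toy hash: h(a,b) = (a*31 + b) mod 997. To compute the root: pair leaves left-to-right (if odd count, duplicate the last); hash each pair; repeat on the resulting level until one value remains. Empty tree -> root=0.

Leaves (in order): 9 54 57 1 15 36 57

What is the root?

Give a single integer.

L0: [9, 54, 57, 1, 15, 36, 57]
L1: h(9,54)=(9*31+54)%997=333 h(57,1)=(57*31+1)%997=771 h(15,36)=(15*31+36)%997=501 h(57,57)=(57*31+57)%997=827 -> [333, 771, 501, 827]
L2: h(333,771)=(333*31+771)%997=127 h(501,827)=(501*31+827)%997=406 -> [127, 406]
L3: h(127,406)=(127*31+406)%997=355 -> [355]

Answer: 355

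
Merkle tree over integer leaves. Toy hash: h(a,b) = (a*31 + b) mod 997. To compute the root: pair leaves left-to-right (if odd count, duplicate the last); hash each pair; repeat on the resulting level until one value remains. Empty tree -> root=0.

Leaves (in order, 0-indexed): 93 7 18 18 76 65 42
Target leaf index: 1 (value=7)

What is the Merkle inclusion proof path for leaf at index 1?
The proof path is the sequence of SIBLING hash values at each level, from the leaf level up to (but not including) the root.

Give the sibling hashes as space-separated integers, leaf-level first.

Answer: 93 576 623

Derivation:
L0 (leaves): [93, 7, 18, 18, 76, 65, 42], target index=1
L1: h(93,7)=(93*31+7)%997=896 [pair 0] h(18,18)=(18*31+18)%997=576 [pair 1] h(76,65)=(76*31+65)%997=427 [pair 2] h(42,42)=(42*31+42)%997=347 [pair 3] -> [896, 576, 427, 347]
  Sibling for proof at L0: 93
L2: h(896,576)=(896*31+576)%997=436 [pair 0] h(427,347)=(427*31+347)%997=623 [pair 1] -> [436, 623]
  Sibling for proof at L1: 576
L3: h(436,623)=(436*31+623)%997=181 [pair 0] -> [181]
  Sibling for proof at L2: 623
Root: 181
Proof path (sibling hashes from leaf to root): [93, 576, 623]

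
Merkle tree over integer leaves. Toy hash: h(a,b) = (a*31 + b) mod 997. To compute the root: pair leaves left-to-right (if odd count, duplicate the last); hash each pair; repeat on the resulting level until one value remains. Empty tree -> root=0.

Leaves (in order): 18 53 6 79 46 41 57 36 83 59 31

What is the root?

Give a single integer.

L0: [18, 53, 6, 79, 46, 41, 57, 36, 83, 59, 31]
L1: h(18,53)=(18*31+53)%997=611 h(6,79)=(6*31+79)%997=265 h(46,41)=(46*31+41)%997=470 h(57,36)=(57*31+36)%997=806 h(83,59)=(83*31+59)%997=638 h(31,31)=(31*31+31)%997=992 -> [611, 265, 470, 806, 638, 992]
L2: h(611,265)=(611*31+265)%997=263 h(470,806)=(470*31+806)%997=421 h(638,992)=(638*31+992)%997=830 -> [263, 421, 830]
L3: h(263,421)=(263*31+421)%997=598 h(830,830)=(830*31+830)%997=638 -> [598, 638]
L4: h(598,638)=(598*31+638)%997=233 -> [233]

Answer: 233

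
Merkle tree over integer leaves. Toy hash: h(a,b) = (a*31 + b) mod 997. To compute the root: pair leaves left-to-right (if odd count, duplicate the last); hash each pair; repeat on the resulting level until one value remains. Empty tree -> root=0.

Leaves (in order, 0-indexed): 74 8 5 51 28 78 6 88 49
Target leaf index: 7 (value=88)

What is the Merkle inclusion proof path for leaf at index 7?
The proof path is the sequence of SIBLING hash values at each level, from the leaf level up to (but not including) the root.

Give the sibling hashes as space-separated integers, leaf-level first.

L0 (leaves): [74, 8, 5, 51, 28, 78, 6, 88, 49], target index=7
L1: h(74,8)=(74*31+8)%997=308 [pair 0] h(5,51)=(5*31+51)%997=206 [pair 1] h(28,78)=(28*31+78)%997=946 [pair 2] h(6,88)=(6*31+88)%997=274 [pair 3] h(49,49)=(49*31+49)%997=571 [pair 4] -> [308, 206, 946, 274, 571]
  Sibling for proof at L0: 6
L2: h(308,206)=(308*31+206)%997=781 [pair 0] h(946,274)=(946*31+274)%997=687 [pair 1] h(571,571)=(571*31+571)%997=326 [pair 2] -> [781, 687, 326]
  Sibling for proof at L1: 946
L3: h(781,687)=(781*31+687)%997=970 [pair 0] h(326,326)=(326*31+326)%997=462 [pair 1] -> [970, 462]
  Sibling for proof at L2: 781
L4: h(970,462)=(970*31+462)%997=622 [pair 0] -> [622]
  Sibling for proof at L3: 462
Root: 622
Proof path (sibling hashes from leaf to root): [6, 946, 781, 462]

Answer: 6 946 781 462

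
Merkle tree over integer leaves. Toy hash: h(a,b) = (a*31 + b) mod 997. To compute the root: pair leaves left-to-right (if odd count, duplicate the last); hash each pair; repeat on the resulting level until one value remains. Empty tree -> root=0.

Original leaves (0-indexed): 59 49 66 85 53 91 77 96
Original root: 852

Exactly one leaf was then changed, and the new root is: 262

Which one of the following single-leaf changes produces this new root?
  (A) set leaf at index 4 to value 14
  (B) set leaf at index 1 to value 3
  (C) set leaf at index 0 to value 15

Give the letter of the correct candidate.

Original leaves: [59, 49, 66, 85, 53, 91, 77, 96]
Target new root: 262
Try each candidate change and compute the resulting root:
Candidate A: set leaf[4] = 14 -> leaves = [59, 49, 66, 85, 14, 91, 77, 96]
  L0: [59, 49, 66, 85, 14, 91, 77, 96]
  L1: h(59,49)=(59*31+49)%997=881 h(66,85)=(66*31+85)%997=137 h(14,91)=(14*31+91)%997=525 h(77,96)=(77*31+96)%997=489 -> [881, 137, 525, 489]
  L2: h(881,137)=(881*31+137)%997=529 h(525,489)=(525*31+489)%997=812 -> [529, 812]
  L3: h(529,812)=(529*31+812)%997=262 -> [262]
  root = 262 == target 262  ** MATCH **
Candidate B: set leaf[1] = 3 -> leaves = [59, 3, 66, 85, 53, 91, 77, 96]
  L0: [59, 3, 66, 85, 53, 91, 77, 96]
  L1: h(59,3)=(59*31+3)%997=835 h(66,85)=(66*31+85)%997=137 h(53,91)=(53*31+91)%997=737 h(77,96)=(77*31+96)%997=489 -> [835, 137, 737, 489]
  L2: h(835,137)=(835*31+137)%997=100 h(737,489)=(737*31+489)%997=405 -> [100, 405]
  L3: h(100,405)=(100*31+405)%997=514 -> [514]
  root = 514 != target 262
Candidate C: set leaf[0] = 15 -> leaves = [15, 49, 66, 85, 53, 91, 77, 96]
  L0: [15, 49, 66, 85, 53, 91, 77, 96]
  L1: h(15,49)=(15*31+49)%997=514 h(66,85)=(66*31+85)%997=137 h(53,91)=(53*31+91)%997=737 h(77,96)=(77*31+96)%997=489 -> [514, 137, 737, 489]
  L2: h(514,137)=(514*31+137)%997=119 h(737,489)=(737*31+489)%997=405 -> [119, 405]
  L3: h(119,405)=(119*31+405)%997=106 -> [106]
  root = 106 != target 262
Candidate A produces the target root.

Answer: A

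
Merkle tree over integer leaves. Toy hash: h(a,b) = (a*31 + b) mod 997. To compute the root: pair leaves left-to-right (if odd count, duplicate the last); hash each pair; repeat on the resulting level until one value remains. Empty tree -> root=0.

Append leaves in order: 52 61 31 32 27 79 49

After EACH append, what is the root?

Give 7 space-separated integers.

Answer: 52 676 14 15 197 864 519

Derivation:
After append 52 (leaves=[52]):
  L0: [52]
  root=52
After append 61 (leaves=[52, 61]):
  L0: [52, 61]
  L1: h(52,61)=(52*31+61)%997=676 -> [676]
  root=676
After append 31 (leaves=[52, 61, 31]):
  L0: [52, 61, 31]
  L1: h(52,61)=(52*31+61)%997=676 h(31,31)=(31*31+31)%997=992 -> [676, 992]
  L2: h(676,992)=(676*31+992)%997=14 -> [14]
  root=14
After append 32 (leaves=[52, 61, 31, 32]):
  L0: [52, 61, 31, 32]
  L1: h(52,61)=(52*31+61)%997=676 h(31,32)=(31*31+32)%997=993 -> [676, 993]
  L2: h(676,993)=(676*31+993)%997=15 -> [15]
  root=15
After append 27 (leaves=[52, 61, 31, 32, 27]):
  L0: [52, 61, 31, 32, 27]
  L1: h(52,61)=(52*31+61)%997=676 h(31,32)=(31*31+32)%997=993 h(27,27)=(27*31+27)%997=864 -> [676, 993, 864]
  L2: h(676,993)=(676*31+993)%997=15 h(864,864)=(864*31+864)%997=729 -> [15, 729]
  L3: h(15,729)=(15*31+729)%997=197 -> [197]
  root=197
After append 79 (leaves=[52, 61, 31, 32, 27, 79]):
  L0: [52, 61, 31, 32, 27, 79]
  L1: h(52,61)=(52*31+61)%997=676 h(31,32)=(31*31+32)%997=993 h(27,79)=(27*31+79)%997=916 -> [676, 993, 916]
  L2: h(676,993)=(676*31+993)%997=15 h(916,916)=(916*31+916)%997=399 -> [15, 399]
  L3: h(15,399)=(15*31+399)%997=864 -> [864]
  root=864
After append 49 (leaves=[52, 61, 31, 32, 27, 79, 49]):
  L0: [52, 61, 31, 32, 27, 79, 49]
  L1: h(52,61)=(52*31+61)%997=676 h(31,32)=(31*31+32)%997=993 h(27,79)=(27*31+79)%997=916 h(49,49)=(49*31+49)%997=571 -> [676, 993, 916, 571]
  L2: h(676,993)=(676*31+993)%997=15 h(916,571)=(916*31+571)%997=54 -> [15, 54]
  L3: h(15,54)=(15*31+54)%997=519 -> [519]
  root=519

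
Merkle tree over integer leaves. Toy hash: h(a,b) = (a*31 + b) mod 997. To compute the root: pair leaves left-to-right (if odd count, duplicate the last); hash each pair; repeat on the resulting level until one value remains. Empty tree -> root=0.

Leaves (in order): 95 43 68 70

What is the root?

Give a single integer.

L0: [95, 43, 68, 70]
L1: h(95,43)=(95*31+43)%997=994 h(68,70)=(68*31+70)%997=184 -> [994, 184]
L2: h(994,184)=(994*31+184)%997=91 -> [91]

Answer: 91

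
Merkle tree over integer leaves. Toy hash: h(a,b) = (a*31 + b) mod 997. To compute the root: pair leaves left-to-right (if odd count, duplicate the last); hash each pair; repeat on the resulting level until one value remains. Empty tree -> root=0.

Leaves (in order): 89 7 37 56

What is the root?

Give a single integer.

L0: [89, 7, 37, 56]
L1: h(89,7)=(89*31+7)%997=772 h(37,56)=(37*31+56)%997=206 -> [772, 206]
L2: h(772,206)=(772*31+206)%997=210 -> [210]

Answer: 210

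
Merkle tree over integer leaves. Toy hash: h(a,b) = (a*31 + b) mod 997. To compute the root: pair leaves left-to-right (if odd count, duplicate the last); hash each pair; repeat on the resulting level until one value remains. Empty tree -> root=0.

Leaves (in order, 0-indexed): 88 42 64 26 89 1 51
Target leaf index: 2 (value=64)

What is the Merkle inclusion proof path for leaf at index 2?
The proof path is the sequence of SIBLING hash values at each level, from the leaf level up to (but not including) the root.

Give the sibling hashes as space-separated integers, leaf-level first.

Answer: 26 776 453

Derivation:
L0 (leaves): [88, 42, 64, 26, 89, 1, 51], target index=2
L1: h(88,42)=(88*31+42)%997=776 [pair 0] h(64,26)=(64*31+26)%997=16 [pair 1] h(89,1)=(89*31+1)%997=766 [pair 2] h(51,51)=(51*31+51)%997=635 [pair 3] -> [776, 16, 766, 635]
  Sibling for proof at L0: 26
L2: h(776,16)=(776*31+16)%997=144 [pair 0] h(766,635)=(766*31+635)%997=453 [pair 1] -> [144, 453]
  Sibling for proof at L1: 776
L3: h(144,453)=(144*31+453)%997=929 [pair 0] -> [929]
  Sibling for proof at L2: 453
Root: 929
Proof path (sibling hashes from leaf to root): [26, 776, 453]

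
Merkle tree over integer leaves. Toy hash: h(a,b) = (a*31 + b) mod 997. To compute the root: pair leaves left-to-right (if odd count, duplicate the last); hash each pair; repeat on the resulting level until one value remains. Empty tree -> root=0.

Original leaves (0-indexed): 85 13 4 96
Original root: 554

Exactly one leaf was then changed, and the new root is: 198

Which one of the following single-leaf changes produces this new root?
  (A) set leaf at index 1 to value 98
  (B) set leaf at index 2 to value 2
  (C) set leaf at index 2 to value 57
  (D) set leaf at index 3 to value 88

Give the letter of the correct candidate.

Original leaves: [85, 13, 4, 96]
Target new root: 198
Try each candidate change and compute the resulting root:
Candidate A: set leaf[1] = 98 -> leaves = [85, 98, 4, 96]
  L0: [85, 98, 4, 96]
  L1: h(85,98)=(85*31+98)%997=739 h(4,96)=(4*31+96)%997=220 -> [739, 220]
  L2: h(739,220)=(739*31+220)%997=198 -> [198]
  root = 198 == target 198  ** MATCH **
Candidate B: set leaf[2] = 2 -> leaves = [85, 13, 2, 96]
  L0: [85, 13, 2, 96]
  L1: h(85,13)=(85*31+13)%997=654 h(2,96)=(2*31+96)%997=158 -> [654, 158]
  L2: h(654,158)=(654*31+158)%997=492 -> [492]
  root = 492 != target 198
Candidate C: set leaf[2] = 57 -> leaves = [85, 13, 57, 96]
  L0: [85, 13, 57, 96]
  L1: h(85,13)=(85*31+13)%997=654 h(57,96)=(57*31+96)%997=866 -> [654, 866]
  L2: h(654,866)=(654*31+866)%997=203 -> [203]
  root = 203 != target 198
Candidate D: set leaf[3] = 88 -> leaves = [85, 13, 4, 88]
  L0: [85, 13, 4, 88]
  L1: h(85,13)=(85*31+13)%997=654 h(4,88)=(4*31+88)%997=212 -> [654, 212]
  L2: h(654,212)=(654*31+212)%997=546 -> [546]
  root = 546 != target 198
Candidate A produces the target root.

Answer: A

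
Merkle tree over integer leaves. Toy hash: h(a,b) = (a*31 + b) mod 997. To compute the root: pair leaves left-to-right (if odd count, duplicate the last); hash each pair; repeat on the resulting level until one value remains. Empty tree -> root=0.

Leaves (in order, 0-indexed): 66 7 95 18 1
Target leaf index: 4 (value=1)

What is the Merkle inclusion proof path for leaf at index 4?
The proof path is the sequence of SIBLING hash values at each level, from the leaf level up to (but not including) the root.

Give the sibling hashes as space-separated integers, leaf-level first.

Answer: 1 32 804

Derivation:
L0 (leaves): [66, 7, 95, 18, 1], target index=4
L1: h(66,7)=(66*31+7)%997=59 [pair 0] h(95,18)=(95*31+18)%997=969 [pair 1] h(1,1)=(1*31+1)%997=32 [pair 2] -> [59, 969, 32]
  Sibling for proof at L0: 1
L2: h(59,969)=(59*31+969)%997=804 [pair 0] h(32,32)=(32*31+32)%997=27 [pair 1] -> [804, 27]
  Sibling for proof at L1: 32
L3: h(804,27)=(804*31+27)%997=26 [pair 0] -> [26]
  Sibling for proof at L2: 804
Root: 26
Proof path (sibling hashes from leaf to root): [1, 32, 804]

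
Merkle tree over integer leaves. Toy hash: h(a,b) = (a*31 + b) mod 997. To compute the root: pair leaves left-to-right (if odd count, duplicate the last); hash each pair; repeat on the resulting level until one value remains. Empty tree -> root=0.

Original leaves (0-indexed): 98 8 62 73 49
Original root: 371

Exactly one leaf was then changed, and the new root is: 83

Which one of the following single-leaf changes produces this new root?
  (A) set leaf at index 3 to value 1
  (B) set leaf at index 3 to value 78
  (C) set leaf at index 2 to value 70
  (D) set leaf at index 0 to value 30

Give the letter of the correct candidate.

Original leaves: [98, 8, 62, 73, 49]
Target new root: 83
Try each candidate change and compute the resulting root:
Candidate A: set leaf[3] = 1 -> leaves = [98, 8, 62, 1, 49]
  L0: [98, 8, 62, 1, 49]
  L1: h(98,8)=(98*31+8)%997=55 h(62,1)=(62*31+1)%997=926 h(49,49)=(49*31+49)%997=571 -> [55, 926, 571]
  L2: h(55,926)=(55*31+926)%997=637 h(571,571)=(571*31+571)%997=326 -> [637, 326]
  L3: h(637,326)=(637*31+326)%997=133 -> [133]
  root = 133 != target 83
Candidate B: set leaf[3] = 78 -> leaves = [98, 8, 62, 78, 49]
  L0: [98, 8, 62, 78, 49]
  L1: h(98,8)=(98*31+8)%997=55 h(62,78)=(62*31+78)%997=6 h(49,49)=(49*31+49)%997=571 -> [55, 6, 571]
  L2: h(55,6)=(55*31+6)%997=714 h(571,571)=(571*31+571)%997=326 -> [714, 326]
  L3: h(714,326)=(714*31+326)%997=526 -> [526]
  root = 526 != target 83
Candidate C: set leaf[2] = 70 -> leaves = [98, 8, 70, 73, 49]
  L0: [98, 8, 70, 73, 49]
  L1: h(98,8)=(98*31+8)%997=55 h(70,73)=(70*31+73)%997=249 h(49,49)=(49*31+49)%997=571 -> [55, 249, 571]
  L2: h(55,249)=(55*31+249)%997=957 h(571,571)=(571*31+571)%997=326 -> [957, 326]
  L3: h(957,326)=(957*31+326)%997=83 -> [83]
  root = 83 == target 83  ** MATCH **
Candidate D: set leaf[0] = 30 -> leaves = [30, 8, 62, 73, 49]
  L0: [30, 8, 62, 73, 49]
  L1: h(30,8)=(30*31+8)%997=938 h(62,73)=(62*31+73)%997=1 h(49,49)=(49*31+49)%997=571 -> [938, 1, 571]
  L2: h(938,1)=(938*31+1)%997=166 h(571,571)=(571*31+571)%997=326 -> [166, 326]
  L3: h(166,326)=(166*31+326)%997=487 -> [487]
  root = 487 != target 83
Candidate C produces the target root.

Answer: C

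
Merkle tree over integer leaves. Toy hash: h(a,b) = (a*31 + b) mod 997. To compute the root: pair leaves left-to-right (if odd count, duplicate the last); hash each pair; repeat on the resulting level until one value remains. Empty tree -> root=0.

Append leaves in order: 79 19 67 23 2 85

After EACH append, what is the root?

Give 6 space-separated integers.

After append 79 (leaves=[79]):
  L0: [79]
  root=79
After append 19 (leaves=[79, 19]):
  L0: [79, 19]
  L1: h(79,19)=(79*31+19)%997=474 -> [474]
  root=474
After append 67 (leaves=[79, 19, 67]):
  L0: [79, 19, 67]
  L1: h(79,19)=(79*31+19)%997=474 h(67,67)=(67*31+67)%997=150 -> [474, 150]
  L2: h(474,150)=(474*31+150)%997=886 -> [886]
  root=886
After append 23 (leaves=[79, 19, 67, 23]):
  L0: [79, 19, 67, 23]
  L1: h(79,19)=(79*31+19)%997=474 h(67,23)=(67*31+23)%997=106 -> [474, 106]
  L2: h(474,106)=(474*31+106)%997=842 -> [842]
  root=842
After append 2 (leaves=[79, 19, 67, 23, 2]):
  L0: [79, 19, 67, 23, 2]
  L1: h(79,19)=(79*31+19)%997=474 h(67,23)=(67*31+23)%997=106 h(2,2)=(2*31+2)%997=64 -> [474, 106, 64]
  L2: h(474,106)=(474*31+106)%997=842 h(64,64)=(64*31+64)%997=54 -> [842, 54]
  L3: h(842,54)=(842*31+54)%997=234 -> [234]
  root=234
After append 85 (leaves=[79, 19, 67, 23, 2, 85]):
  L0: [79, 19, 67, 23, 2, 85]
  L1: h(79,19)=(79*31+19)%997=474 h(67,23)=(67*31+23)%997=106 h(2,85)=(2*31+85)%997=147 -> [474, 106, 147]
  L2: h(474,106)=(474*31+106)%997=842 h(147,147)=(147*31+147)%997=716 -> [842, 716]
  L3: h(842,716)=(842*31+716)%997=896 -> [896]
  root=896

Answer: 79 474 886 842 234 896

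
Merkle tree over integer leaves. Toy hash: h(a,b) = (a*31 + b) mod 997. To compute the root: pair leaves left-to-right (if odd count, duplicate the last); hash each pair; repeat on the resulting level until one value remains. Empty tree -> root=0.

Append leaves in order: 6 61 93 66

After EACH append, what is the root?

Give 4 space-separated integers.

Answer: 6 247 663 636

Derivation:
After append 6 (leaves=[6]):
  L0: [6]
  root=6
After append 61 (leaves=[6, 61]):
  L0: [6, 61]
  L1: h(6,61)=(6*31+61)%997=247 -> [247]
  root=247
After append 93 (leaves=[6, 61, 93]):
  L0: [6, 61, 93]
  L1: h(6,61)=(6*31+61)%997=247 h(93,93)=(93*31+93)%997=982 -> [247, 982]
  L2: h(247,982)=(247*31+982)%997=663 -> [663]
  root=663
After append 66 (leaves=[6, 61, 93, 66]):
  L0: [6, 61, 93, 66]
  L1: h(6,61)=(6*31+61)%997=247 h(93,66)=(93*31+66)%997=955 -> [247, 955]
  L2: h(247,955)=(247*31+955)%997=636 -> [636]
  root=636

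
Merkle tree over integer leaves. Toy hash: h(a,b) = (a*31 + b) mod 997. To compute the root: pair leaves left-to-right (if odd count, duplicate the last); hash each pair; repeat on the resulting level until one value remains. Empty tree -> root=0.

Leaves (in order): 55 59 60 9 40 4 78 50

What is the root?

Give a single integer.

L0: [55, 59, 60, 9, 40, 4, 78, 50]
L1: h(55,59)=(55*31+59)%997=767 h(60,9)=(60*31+9)%997=872 h(40,4)=(40*31+4)%997=247 h(78,50)=(78*31+50)%997=474 -> [767, 872, 247, 474]
L2: h(767,872)=(767*31+872)%997=721 h(247,474)=(247*31+474)%997=155 -> [721, 155]
L3: h(721,155)=(721*31+155)%997=572 -> [572]

Answer: 572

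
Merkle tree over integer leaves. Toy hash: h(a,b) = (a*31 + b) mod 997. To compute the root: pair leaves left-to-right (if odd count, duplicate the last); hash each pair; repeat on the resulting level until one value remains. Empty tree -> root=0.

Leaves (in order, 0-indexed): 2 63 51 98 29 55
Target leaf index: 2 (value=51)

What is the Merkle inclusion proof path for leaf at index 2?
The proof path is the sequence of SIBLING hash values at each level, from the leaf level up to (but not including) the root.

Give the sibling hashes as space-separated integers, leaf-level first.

L0 (leaves): [2, 63, 51, 98, 29, 55], target index=2
L1: h(2,63)=(2*31+63)%997=125 [pair 0] h(51,98)=(51*31+98)%997=682 [pair 1] h(29,55)=(29*31+55)%997=954 [pair 2] -> [125, 682, 954]
  Sibling for proof at L0: 98
L2: h(125,682)=(125*31+682)%997=569 [pair 0] h(954,954)=(954*31+954)%997=618 [pair 1] -> [569, 618]
  Sibling for proof at L1: 125
L3: h(569,618)=(569*31+618)%997=311 [pair 0] -> [311]
  Sibling for proof at L2: 618
Root: 311
Proof path (sibling hashes from leaf to root): [98, 125, 618]

Answer: 98 125 618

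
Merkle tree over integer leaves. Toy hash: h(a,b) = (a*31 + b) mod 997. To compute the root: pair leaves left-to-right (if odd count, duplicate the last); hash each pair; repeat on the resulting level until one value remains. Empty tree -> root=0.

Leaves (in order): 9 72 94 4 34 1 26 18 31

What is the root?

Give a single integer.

L0: [9, 72, 94, 4, 34, 1, 26, 18, 31]
L1: h(9,72)=(9*31+72)%997=351 h(94,4)=(94*31+4)%997=924 h(34,1)=(34*31+1)%997=58 h(26,18)=(26*31+18)%997=824 h(31,31)=(31*31+31)%997=992 -> [351, 924, 58, 824, 992]
L2: h(351,924)=(351*31+924)%997=838 h(58,824)=(58*31+824)%997=628 h(992,992)=(992*31+992)%997=837 -> [838, 628, 837]
L3: h(838,628)=(838*31+628)%997=684 h(837,837)=(837*31+837)%997=862 -> [684, 862]
L4: h(684,862)=(684*31+862)%997=132 -> [132]

Answer: 132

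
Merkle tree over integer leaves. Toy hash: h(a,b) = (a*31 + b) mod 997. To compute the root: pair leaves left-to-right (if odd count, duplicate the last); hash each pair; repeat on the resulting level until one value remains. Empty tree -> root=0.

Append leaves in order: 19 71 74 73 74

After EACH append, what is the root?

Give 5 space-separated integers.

After append 19 (leaves=[19]):
  L0: [19]
  root=19
After append 71 (leaves=[19, 71]):
  L0: [19, 71]
  L1: h(19,71)=(19*31+71)%997=660 -> [660]
  root=660
After append 74 (leaves=[19, 71, 74]):
  L0: [19, 71, 74]
  L1: h(19,71)=(19*31+71)%997=660 h(74,74)=(74*31+74)%997=374 -> [660, 374]
  L2: h(660,374)=(660*31+374)%997=894 -> [894]
  root=894
After append 73 (leaves=[19, 71, 74, 73]):
  L0: [19, 71, 74, 73]
  L1: h(19,71)=(19*31+71)%997=660 h(74,73)=(74*31+73)%997=373 -> [660, 373]
  L2: h(660,373)=(660*31+373)%997=893 -> [893]
  root=893
After append 74 (leaves=[19, 71, 74, 73, 74]):
  L0: [19, 71, 74, 73, 74]
  L1: h(19,71)=(19*31+71)%997=660 h(74,73)=(74*31+73)%997=373 h(74,74)=(74*31+74)%997=374 -> [660, 373, 374]
  L2: h(660,373)=(660*31+373)%997=893 h(374,374)=(374*31+374)%997=4 -> [893, 4]
  L3: h(893,4)=(893*31+4)%997=768 -> [768]
  root=768

Answer: 19 660 894 893 768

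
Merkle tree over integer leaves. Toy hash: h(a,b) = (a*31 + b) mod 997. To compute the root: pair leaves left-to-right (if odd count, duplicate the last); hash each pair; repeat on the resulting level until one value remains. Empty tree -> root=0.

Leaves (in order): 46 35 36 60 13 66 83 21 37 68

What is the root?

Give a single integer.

L0: [46, 35, 36, 60, 13, 66, 83, 21, 37, 68]
L1: h(46,35)=(46*31+35)%997=464 h(36,60)=(36*31+60)%997=179 h(13,66)=(13*31+66)%997=469 h(83,21)=(83*31+21)%997=600 h(37,68)=(37*31+68)%997=218 -> [464, 179, 469, 600, 218]
L2: h(464,179)=(464*31+179)%997=605 h(469,600)=(469*31+600)%997=184 h(218,218)=(218*31+218)%997=994 -> [605, 184, 994]
L3: h(605,184)=(605*31+184)%997=993 h(994,994)=(994*31+994)%997=901 -> [993, 901]
L4: h(993,901)=(993*31+901)%997=777 -> [777]

Answer: 777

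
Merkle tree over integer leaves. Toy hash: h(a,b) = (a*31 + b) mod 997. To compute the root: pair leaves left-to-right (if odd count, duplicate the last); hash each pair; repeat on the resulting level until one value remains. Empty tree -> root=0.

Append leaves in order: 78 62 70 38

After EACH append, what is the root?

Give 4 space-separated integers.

After append 78 (leaves=[78]):
  L0: [78]
  root=78
After append 62 (leaves=[78, 62]):
  L0: [78, 62]
  L1: h(78,62)=(78*31+62)%997=486 -> [486]
  root=486
After append 70 (leaves=[78, 62, 70]):
  L0: [78, 62, 70]
  L1: h(78,62)=(78*31+62)%997=486 h(70,70)=(70*31+70)%997=246 -> [486, 246]
  L2: h(486,246)=(486*31+246)%997=357 -> [357]
  root=357
After append 38 (leaves=[78, 62, 70, 38]):
  L0: [78, 62, 70, 38]
  L1: h(78,62)=(78*31+62)%997=486 h(70,38)=(70*31+38)%997=214 -> [486, 214]
  L2: h(486,214)=(486*31+214)%997=325 -> [325]
  root=325

Answer: 78 486 357 325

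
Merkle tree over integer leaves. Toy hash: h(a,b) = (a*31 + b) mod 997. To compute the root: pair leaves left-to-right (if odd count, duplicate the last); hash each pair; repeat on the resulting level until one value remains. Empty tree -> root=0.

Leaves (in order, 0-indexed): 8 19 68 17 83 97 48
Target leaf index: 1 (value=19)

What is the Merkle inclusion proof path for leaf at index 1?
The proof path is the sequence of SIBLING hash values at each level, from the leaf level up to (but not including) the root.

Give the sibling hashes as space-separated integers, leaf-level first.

Answer: 8 131 558

Derivation:
L0 (leaves): [8, 19, 68, 17, 83, 97, 48], target index=1
L1: h(8,19)=(8*31+19)%997=267 [pair 0] h(68,17)=(68*31+17)%997=131 [pair 1] h(83,97)=(83*31+97)%997=676 [pair 2] h(48,48)=(48*31+48)%997=539 [pair 3] -> [267, 131, 676, 539]
  Sibling for proof at L0: 8
L2: h(267,131)=(267*31+131)%997=432 [pair 0] h(676,539)=(676*31+539)%997=558 [pair 1] -> [432, 558]
  Sibling for proof at L1: 131
L3: h(432,558)=(432*31+558)%997=989 [pair 0] -> [989]
  Sibling for proof at L2: 558
Root: 989
Proof path (sibling hashes from leaf to root): [8, 131, 558]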